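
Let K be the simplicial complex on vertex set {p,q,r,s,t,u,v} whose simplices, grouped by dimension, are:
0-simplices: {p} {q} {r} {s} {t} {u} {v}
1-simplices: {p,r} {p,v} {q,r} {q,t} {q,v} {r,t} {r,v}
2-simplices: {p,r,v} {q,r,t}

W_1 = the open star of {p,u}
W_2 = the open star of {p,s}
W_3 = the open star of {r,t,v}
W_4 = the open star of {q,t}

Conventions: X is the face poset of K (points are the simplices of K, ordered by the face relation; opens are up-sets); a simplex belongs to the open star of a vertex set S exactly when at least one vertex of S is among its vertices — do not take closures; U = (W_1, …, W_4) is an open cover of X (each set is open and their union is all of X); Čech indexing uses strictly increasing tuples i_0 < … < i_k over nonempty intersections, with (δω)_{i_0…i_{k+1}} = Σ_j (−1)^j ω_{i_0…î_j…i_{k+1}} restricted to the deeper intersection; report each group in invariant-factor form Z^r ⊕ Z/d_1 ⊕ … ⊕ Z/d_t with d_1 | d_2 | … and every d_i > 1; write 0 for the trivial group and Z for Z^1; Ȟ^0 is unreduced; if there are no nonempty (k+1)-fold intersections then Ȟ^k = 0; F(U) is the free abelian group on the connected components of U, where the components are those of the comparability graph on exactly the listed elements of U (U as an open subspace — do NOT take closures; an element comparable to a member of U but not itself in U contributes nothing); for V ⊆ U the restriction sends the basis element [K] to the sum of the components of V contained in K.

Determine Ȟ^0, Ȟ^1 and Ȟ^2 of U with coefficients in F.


Ȟ^0 = Z^3; Ȟ^1 = Z; Ȟ^2 = 0

cover nerve:
  W1={{p},{u},{p,r},{p,v},{p,r,v}} W2={{p},{s},{p,r},{p,v},{p,r,v}} W3={{r},{t},{v},{p,r},{p,v},{q,r},{q,t},{q,v},{r,t},{r,v},{p,r,v},{q,r,t}} W4={{q},{t},{q,r},{q,t},{q,v},{r,t},{q,r,t}}
  W12={{p},{p,r},{p,v},{p,r,v}} W13={{p,r},{p,v},{p,r,v}} W23={{p,r},{p,v},{p,r,v}} W34={{t},{q,r},{q,t},{q,v},{r,t},{q,r,t}}
  W123={{p,r},{p,v},{p,r,v}}
components per intersection:
  W1: {{p},{p,r},{p,v},{p,r,v}} {{u}}
  W2: {{p},{p,r},{p,v},{p,r,v}} {{s}}
  W3: {{r},{t},{v},{p,r},{p,v},{q,r},{q,t},{q,v},{r,t},{r,v},{p,r,v},{q,r,t}}
  W4: {{q},{t},{q,r},{q,t},{q,v},{r,t},{q,r,t}}
  W12: {{p},{p,r},{p,v},{p,r,v}}
  W13: {{p,r},{p,v},{p,r,v}}
  W23: {{p,r},{p,v},{p,r,v}}
  W34: {{t},{q,r},{q,t},{r,t},{q,r,t}} {{q,v}}
  W123: {{p,r},{p,v},{p,r,v}}
C dims 6,5,1; δ0: rk 3, SNF 1^3; δ1: rk 1, SNF 1^1
Ȟ^0: (6−3)−0=3 ⇒ Z^3
Ȟ^1: (5−1)−3=1 ⇒ Z
Ȟ^2: (1−0)−1=0 ⇒ 0


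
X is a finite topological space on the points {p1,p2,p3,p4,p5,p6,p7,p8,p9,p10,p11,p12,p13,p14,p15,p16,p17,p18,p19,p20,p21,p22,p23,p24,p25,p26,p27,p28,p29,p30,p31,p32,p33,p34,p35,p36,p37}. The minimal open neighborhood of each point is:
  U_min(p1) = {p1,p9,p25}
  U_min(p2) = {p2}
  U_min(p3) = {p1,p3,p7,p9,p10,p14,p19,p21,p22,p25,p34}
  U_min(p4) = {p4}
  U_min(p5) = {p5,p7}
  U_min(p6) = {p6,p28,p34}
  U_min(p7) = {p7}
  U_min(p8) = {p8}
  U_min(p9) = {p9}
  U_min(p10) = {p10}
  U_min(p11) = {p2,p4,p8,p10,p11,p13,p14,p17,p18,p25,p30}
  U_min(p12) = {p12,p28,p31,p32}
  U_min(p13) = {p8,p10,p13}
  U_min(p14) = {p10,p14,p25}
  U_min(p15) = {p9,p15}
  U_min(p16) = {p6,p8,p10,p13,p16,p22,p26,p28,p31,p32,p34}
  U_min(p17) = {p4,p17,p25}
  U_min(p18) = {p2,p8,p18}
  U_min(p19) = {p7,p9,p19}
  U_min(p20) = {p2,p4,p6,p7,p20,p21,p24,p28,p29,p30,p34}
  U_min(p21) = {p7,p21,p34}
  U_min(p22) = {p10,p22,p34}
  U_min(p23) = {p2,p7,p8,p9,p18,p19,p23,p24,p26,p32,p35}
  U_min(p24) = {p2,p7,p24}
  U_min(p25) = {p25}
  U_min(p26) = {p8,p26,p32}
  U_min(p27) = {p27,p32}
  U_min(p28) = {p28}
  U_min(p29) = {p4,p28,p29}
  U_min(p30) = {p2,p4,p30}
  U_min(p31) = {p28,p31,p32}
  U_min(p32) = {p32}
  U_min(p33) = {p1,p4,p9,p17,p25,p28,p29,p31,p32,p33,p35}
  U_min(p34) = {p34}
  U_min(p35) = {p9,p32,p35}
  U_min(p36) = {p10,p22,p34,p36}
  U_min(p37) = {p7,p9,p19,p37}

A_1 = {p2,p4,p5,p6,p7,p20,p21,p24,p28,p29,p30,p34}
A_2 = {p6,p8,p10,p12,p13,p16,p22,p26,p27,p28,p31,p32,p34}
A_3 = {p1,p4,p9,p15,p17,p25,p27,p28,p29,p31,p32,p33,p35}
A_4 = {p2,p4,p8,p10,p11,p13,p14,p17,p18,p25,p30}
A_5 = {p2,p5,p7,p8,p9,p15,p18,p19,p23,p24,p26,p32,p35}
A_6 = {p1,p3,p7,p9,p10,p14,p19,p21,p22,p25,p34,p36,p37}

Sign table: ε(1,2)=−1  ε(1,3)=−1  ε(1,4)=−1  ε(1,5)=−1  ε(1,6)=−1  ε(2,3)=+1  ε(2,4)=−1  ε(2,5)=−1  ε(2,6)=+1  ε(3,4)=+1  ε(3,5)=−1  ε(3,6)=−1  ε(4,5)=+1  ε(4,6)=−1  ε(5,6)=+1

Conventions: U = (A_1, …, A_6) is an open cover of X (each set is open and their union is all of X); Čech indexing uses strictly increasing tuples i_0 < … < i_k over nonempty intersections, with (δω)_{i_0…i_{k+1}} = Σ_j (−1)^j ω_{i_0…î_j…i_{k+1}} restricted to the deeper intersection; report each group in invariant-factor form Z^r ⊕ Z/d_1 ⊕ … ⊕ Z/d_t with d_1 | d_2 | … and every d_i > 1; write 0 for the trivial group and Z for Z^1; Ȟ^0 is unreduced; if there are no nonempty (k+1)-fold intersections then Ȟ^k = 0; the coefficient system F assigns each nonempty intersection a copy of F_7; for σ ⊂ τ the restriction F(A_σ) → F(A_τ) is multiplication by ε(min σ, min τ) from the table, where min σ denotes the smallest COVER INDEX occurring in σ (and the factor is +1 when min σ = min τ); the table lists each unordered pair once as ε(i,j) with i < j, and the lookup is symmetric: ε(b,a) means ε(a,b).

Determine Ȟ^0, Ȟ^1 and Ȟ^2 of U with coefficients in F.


Ȟ^0 ≅ 0; Ȟ^1 ≅ 0; Ȟ^2 ≅ Z/7

nerve of the cover:
  A12={p6,p28,p34} A13={p4,p28,p29} A14={p2,p4,p30} A15={p2,p5,p7,p24} A16={p7,p21,p34} A23={p27,p28,p31,p32} A24={p8,p10,p13} A25={p8,p26,p32} A26={p10,p22,p34} A34={p4,p17,p25} A35={p9,p15,p32,p35} A36={p1,p9,p25} A45={p2,p8,p18} A46={p10,p14,p25} A56={p7,p9,p19}
  A123={p28} A126={p34} A134={p4} A145={p2} A156={p7} A235={p32} A245={p8} A246={p10} A346={p25} A356={p9}
C dims 6,15,10; δ0: rk_F7 6; δ1: rk_F7 9
Ȟ^0 = (6 − 6) − 0 = 0, so Ȟ^0 ≅ 0
Ȟ^1 = (15 − 9) − 6 = 0, so Ȟ^1 ≅ 0
Ȟ^2 = (10 − 0) − 9 = 1, so Ȟ^2 ≅ Z/7


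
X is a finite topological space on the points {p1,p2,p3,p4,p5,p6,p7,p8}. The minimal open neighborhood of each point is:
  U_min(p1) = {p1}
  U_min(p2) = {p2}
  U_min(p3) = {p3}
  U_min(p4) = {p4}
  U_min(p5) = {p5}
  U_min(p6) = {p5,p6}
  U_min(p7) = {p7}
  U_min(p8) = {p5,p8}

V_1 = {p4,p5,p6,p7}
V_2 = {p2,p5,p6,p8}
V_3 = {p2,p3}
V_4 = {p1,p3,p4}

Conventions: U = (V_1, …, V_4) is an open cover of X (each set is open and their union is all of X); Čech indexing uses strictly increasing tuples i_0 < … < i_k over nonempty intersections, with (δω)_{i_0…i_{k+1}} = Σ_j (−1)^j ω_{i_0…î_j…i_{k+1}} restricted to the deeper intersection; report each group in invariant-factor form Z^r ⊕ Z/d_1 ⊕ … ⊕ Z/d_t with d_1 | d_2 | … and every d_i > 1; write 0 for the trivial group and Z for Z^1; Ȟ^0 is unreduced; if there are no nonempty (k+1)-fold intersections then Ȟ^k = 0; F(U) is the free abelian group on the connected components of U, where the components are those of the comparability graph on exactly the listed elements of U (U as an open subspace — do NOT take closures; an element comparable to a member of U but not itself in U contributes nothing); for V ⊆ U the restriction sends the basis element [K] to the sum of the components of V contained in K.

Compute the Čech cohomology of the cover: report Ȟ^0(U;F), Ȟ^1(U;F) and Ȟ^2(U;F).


intersection data:
  V12={p5,p6} V14={p4} V23={p2} V34={p3}
components per intersection:
  V1: {p4} {p5,p6} {p7}
  V2: {p2} {p5,p6,p8}
  V3: {p2} {p3}
  V4: {p1} {p3} {p4}
  V12: {p5,p6}
  V14: {p4}
  V23: {p2}
  V34: {p3}
C dims 10,4; δ0: rk 4, SNF 1^4
Ȟ^0 = (10 − 4) − 0 = 6, so Ȟ^0 ≅ Z^6
Ȟ^1 = (4 − 0) − 4 = 0, so Ȟ^1 ≅ 0
Ȟ^2 = (0 − 0) − 0 = 0, so Ȟ^2 ≅ 0

Ȟ^0 = Z^6, Ȟ^1 = 0 and Ȟ^2 = 0


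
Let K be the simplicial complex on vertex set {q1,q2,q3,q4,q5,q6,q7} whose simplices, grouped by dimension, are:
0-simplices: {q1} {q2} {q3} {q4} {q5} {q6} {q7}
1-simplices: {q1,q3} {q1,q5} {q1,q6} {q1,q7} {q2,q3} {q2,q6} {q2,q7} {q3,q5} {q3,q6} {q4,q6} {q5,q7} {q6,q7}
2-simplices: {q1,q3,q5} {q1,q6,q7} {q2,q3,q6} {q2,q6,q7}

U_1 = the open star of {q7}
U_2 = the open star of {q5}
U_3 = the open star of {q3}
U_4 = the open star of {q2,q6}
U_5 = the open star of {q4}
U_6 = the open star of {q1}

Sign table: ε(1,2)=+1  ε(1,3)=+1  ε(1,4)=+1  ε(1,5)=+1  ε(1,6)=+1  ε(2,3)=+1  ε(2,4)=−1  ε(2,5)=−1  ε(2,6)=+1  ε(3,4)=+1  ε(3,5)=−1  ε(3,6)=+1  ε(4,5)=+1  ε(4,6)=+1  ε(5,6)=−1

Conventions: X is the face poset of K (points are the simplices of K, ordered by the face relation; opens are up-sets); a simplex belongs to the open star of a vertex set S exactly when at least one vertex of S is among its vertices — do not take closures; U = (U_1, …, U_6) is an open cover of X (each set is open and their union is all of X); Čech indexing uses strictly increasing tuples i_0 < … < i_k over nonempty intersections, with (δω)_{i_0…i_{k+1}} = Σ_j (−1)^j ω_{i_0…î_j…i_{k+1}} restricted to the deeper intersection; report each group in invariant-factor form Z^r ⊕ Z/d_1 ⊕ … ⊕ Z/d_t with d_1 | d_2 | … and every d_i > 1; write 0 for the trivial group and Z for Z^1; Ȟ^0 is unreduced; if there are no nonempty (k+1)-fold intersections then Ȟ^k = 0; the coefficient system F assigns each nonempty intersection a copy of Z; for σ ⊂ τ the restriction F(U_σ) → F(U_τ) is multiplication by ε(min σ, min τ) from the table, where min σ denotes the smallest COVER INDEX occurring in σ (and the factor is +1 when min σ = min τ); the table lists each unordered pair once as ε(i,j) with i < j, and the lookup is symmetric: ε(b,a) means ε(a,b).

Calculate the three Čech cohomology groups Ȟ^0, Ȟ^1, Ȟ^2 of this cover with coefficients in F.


nonempty intersections:
  U1={{q7},{q1,q7},{q2,q7},{q5,q7},{q6,q7},{q1,q6,q7},{q2,q6,q7}} U2={{q5},{q1,q5},{q3,q5},{q5,q7},{q1,q3,q5}} U3={{q3},{q1,q3},{q2,q3},{q3,q5},{q3,q6},{q1,q3,q5},{q2,q3,q6}} U4={{q2},{q6},{q1,q6},{q2,q3},{q2,q6},{q2,q7},{q3,q6},{q4,q6},{q6,q7},{q1,q6,q7},{q2,q3,q6},{q2,q6,q7}} U5={{q4},{q4,q6}} U6={{q1},{q1,q3},{q1,q5},{q1,q6},{q1,q7},{q1,q3,q5},{q1,q6,q7}}
  U12={{q5,q7}} U14={{q2,q7},{q6,q7},{q1,q6,q7},{q2,q6,q7}} U16={{q1,q7},{q1,q6,q7}} U23={{q3,q5},{q1,q3,q5}} U26={{q1,q5},{q1,q3,q5}} U34={{q2,q3},{q3,q6},{q2,q3,q6}} U36={{q1,q3},{q1,q3,q5}} U45={{q4,q6}} U46={{q1,q6},{q1,q6,q7}}
  U146={{q1,q6,q7}} U236={{q1,q3,q5}}
C dims 6,9,2; δ0: rk 5, SNF 1^5; δ1: rk 2, SNF 1^2
Ȟ^0: (6−5)−0=1 ⇒ Z
Ȟ^1: (9−2)−5=2 ⇒ Z^2
Ȟ^2: (2−0)−2=0 ⇒ 0

Ȟ^0 ≅ Z, Ȟ^1 ≅ Z^2 and Ȟ^2 ≅ 0


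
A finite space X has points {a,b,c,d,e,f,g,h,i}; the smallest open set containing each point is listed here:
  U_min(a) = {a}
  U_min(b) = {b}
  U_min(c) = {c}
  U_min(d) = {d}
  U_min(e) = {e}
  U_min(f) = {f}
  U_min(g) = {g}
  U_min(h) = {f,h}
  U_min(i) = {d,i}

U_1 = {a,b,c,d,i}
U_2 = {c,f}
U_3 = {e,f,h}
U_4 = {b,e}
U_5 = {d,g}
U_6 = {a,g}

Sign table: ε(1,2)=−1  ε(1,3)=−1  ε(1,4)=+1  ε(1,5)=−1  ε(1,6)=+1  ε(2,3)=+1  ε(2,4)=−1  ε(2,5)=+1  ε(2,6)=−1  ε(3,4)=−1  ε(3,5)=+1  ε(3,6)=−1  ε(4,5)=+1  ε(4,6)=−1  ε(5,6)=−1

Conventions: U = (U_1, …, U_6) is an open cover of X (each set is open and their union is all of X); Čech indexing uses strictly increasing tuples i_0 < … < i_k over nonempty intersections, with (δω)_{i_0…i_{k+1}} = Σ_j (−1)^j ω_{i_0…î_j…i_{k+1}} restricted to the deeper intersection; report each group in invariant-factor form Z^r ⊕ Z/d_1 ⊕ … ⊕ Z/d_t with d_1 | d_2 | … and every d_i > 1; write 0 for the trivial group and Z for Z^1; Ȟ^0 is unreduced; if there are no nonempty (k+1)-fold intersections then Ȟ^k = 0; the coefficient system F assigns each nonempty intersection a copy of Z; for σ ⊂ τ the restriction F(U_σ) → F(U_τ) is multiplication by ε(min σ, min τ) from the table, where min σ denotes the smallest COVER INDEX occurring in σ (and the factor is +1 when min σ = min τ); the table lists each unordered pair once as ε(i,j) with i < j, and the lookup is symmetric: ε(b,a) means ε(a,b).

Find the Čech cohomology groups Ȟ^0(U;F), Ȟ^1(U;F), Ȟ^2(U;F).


nerve of the cover:
  U12={c} U14={b} U15={d} U16={a} U23={f} U34={e} U56={g}
C dims 6,7; δ0: rk 5, SNF 1^5
Ȟ^0 = (6 − 5) − 0 = 1, so Ȟ^0 ≅ Z
Ȟ^1 = (7 − 0) − 5 = 2, so Ȟ^1 ≅ Z^2
Ȟ^2 = (0 − 0) − 0 = 0, so Ȟ^2 ≅ 0

Ȟ^0(U;F) ≅ Z,  Ȟ^1(U;F) ≅ Z^2,  Ȟ^2(U;F) ≅ 0


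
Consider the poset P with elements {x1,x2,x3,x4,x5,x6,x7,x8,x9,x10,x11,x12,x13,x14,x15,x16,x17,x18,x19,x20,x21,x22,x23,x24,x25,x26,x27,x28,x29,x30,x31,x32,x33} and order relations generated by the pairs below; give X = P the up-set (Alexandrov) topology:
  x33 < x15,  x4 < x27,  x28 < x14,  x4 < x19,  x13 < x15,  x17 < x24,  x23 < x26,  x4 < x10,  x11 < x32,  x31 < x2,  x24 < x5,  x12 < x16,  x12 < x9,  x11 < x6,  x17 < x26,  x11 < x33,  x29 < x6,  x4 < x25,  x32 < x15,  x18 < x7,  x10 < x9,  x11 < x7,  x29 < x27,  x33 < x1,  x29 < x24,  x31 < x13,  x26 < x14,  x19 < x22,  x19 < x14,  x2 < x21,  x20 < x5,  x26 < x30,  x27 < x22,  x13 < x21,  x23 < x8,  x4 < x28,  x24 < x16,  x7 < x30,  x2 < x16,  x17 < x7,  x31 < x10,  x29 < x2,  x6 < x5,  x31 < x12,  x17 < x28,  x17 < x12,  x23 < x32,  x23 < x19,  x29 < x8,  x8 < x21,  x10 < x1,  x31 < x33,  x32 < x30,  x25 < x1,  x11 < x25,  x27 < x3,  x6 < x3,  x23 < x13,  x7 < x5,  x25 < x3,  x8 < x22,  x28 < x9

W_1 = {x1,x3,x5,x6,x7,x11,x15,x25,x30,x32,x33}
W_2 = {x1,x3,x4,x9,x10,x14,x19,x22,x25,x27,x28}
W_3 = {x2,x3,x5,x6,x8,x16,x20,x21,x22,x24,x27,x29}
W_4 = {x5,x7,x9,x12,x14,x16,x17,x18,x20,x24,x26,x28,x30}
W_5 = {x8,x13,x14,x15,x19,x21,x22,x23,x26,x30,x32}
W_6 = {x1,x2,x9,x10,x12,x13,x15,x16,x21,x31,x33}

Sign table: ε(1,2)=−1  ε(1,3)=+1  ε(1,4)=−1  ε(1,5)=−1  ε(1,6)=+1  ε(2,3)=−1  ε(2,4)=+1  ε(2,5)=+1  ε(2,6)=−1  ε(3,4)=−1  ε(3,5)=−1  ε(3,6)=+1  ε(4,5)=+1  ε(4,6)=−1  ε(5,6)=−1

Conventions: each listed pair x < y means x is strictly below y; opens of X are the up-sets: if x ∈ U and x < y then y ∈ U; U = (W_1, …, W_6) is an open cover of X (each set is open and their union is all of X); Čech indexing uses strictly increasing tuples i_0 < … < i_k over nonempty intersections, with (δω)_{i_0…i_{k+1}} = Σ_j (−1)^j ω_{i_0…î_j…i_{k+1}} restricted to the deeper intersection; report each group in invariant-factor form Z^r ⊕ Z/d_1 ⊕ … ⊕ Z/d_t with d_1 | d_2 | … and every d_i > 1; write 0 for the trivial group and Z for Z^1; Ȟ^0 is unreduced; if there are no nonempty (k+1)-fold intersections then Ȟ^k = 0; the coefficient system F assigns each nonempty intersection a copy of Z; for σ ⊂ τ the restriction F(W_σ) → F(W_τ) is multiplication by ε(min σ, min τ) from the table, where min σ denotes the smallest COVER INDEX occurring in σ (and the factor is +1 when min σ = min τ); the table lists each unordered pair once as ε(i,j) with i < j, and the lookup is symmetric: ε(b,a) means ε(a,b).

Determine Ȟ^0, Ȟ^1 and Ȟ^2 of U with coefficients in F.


cover nerve:
  W12={x1,x3,x25} W13={x3,x5,x6} W14={x5,x7,x30} W15={x15,x30,x32} W16={x1,x15,x33} W23={x3,x22,x27} W24={x9,x14,x28} W25={x14,x19,x22} W26={x1,x9,x10} W34={x5,x16,x20,x24} W35={x8,x21,x22} W36={x2,x16,x21} W45={x14,x26,x30} W46={x9,x12,x16} W56={x13,x15,x21}
  W123={x3} W126={x1} W134={x5} W145={x30} W156={x15} W235={x22} W245={x14} W246={x9} W346={x16} W356={x21}
C dims 6,15,10; δ0: rk 5, SNF 1^5; δ1: rk 10, SNF 1^9·2
Ȟ^0: (6−5)−0=1 ⇒ Z
Ȟ^1: (15−10)−5=0 ⇒ 0
Ȟ^2: (10−0)−10=0 plus torsion [2] ⇒ Z/2

Ȟ^0 = Z, Ȟ^1 = 0, Ȟ^2 = Z/2


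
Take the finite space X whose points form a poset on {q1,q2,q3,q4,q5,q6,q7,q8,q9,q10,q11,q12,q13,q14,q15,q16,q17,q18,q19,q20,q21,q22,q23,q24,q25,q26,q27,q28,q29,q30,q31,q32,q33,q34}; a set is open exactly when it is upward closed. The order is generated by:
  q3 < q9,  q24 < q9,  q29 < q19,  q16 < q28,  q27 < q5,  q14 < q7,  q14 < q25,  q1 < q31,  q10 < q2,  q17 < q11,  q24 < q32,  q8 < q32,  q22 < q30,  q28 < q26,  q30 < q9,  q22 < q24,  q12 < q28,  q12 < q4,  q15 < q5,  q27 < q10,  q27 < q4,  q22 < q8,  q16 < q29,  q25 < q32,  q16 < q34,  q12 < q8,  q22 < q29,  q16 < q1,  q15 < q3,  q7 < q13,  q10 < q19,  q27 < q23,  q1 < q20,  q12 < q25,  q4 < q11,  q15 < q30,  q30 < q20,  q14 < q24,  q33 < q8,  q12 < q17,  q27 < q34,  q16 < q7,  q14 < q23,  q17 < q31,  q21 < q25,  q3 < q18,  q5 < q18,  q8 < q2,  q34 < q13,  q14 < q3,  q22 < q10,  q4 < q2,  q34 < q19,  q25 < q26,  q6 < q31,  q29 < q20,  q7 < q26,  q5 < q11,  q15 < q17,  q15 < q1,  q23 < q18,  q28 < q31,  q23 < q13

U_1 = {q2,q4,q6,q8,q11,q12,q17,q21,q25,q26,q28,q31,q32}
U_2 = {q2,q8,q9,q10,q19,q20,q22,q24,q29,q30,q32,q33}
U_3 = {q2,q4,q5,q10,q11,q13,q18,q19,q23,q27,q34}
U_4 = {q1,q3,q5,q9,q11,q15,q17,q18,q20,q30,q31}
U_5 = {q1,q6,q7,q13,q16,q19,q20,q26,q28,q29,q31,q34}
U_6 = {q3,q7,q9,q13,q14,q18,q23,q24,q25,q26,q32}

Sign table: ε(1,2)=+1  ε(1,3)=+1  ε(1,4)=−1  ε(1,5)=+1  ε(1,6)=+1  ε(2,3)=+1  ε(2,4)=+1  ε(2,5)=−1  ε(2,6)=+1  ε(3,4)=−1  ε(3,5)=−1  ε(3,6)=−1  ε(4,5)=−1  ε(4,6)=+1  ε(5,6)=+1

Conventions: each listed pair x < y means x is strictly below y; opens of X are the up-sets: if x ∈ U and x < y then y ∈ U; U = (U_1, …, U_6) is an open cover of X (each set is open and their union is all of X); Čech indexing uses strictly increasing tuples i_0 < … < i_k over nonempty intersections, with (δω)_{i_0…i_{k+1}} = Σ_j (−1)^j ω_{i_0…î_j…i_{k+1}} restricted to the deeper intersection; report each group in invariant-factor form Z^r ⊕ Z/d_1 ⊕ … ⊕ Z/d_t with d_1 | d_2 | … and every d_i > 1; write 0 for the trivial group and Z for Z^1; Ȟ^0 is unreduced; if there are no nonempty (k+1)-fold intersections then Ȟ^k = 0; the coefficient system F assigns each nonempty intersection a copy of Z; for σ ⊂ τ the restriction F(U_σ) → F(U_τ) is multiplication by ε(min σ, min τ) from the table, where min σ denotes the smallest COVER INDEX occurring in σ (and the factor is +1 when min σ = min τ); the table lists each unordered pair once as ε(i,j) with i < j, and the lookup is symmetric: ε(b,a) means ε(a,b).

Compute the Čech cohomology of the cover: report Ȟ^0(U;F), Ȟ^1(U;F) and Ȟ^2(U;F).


Ȟ^0(U;F) ≅ 0, Ȟ^1(U;F) ≅ Z/2, Ȟ^2(U;F) ≅ Z

nonempty intersections:
  U12={q2,q8,q32} U13={q2,q4,q11} U14={q11,q17,q31} U15={q6,q26,q28,q31} U16={q25,q26,q32} U23={q2,q10,q19} U24={q9,q20,q30} U25={q19,q20,q29} U26={q9,q24,q32} U34={q5,q11,q18} U35={q13,q19,q34} U36={q13,q18,q23} U45={q1,q20,q31} U46={q3,q9,q18} U56={q7,q13,q26}
  U123={q2} U126={q32} U134={q11} U145={q31} U156={q26} U235={q19} U245={q20} U246={q9} U346={q18} U356={q13}
C dims 6,15,10; δ0: rk 6, SNF 1^5·2; δ1: rk 9, SNF 1^9
Ȟ^0: (6−6)−0=0 ⇒ 0
Ȟ^1: (15−9)−6=0 plus torsion [2] ⇒ Z/2
Ȟ^2: (10−0)−9=1 ⇒ Z


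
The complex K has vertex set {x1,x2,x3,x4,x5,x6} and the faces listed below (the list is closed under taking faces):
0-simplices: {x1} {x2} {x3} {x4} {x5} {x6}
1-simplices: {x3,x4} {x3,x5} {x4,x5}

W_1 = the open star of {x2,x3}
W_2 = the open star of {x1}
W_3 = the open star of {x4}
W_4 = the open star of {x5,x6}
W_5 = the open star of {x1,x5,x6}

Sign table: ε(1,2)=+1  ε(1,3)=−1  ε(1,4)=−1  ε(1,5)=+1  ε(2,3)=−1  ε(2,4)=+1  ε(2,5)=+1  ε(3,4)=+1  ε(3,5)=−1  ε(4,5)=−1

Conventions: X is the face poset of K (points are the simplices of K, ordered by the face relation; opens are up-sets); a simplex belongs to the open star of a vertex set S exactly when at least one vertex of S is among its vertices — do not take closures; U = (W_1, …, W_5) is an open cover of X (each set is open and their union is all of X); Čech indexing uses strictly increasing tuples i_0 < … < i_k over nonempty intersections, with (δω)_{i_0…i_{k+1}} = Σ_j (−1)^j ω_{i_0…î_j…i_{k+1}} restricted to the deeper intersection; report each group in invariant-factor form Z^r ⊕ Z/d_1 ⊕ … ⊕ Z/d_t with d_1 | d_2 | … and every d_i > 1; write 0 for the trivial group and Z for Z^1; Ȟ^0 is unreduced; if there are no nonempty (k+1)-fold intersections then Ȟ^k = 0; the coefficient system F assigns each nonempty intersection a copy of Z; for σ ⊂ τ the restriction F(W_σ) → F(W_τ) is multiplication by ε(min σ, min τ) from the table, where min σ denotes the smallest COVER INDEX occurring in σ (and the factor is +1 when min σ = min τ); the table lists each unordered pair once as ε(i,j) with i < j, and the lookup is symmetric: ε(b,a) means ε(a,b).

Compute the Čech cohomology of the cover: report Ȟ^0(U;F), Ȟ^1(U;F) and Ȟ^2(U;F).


Ȟ^0(U;F) ≅ Z, Ȟ^1(U;F) ≅ Z, Ȟ^2(U;F) ≅ 0

cover nerve:
  W1={{x2},{x3},{x3,x4},{x3,x5}} W2={{x1}} W3={{x4},{x3,x4},{x4,x5}} W4={{x5},{x6},{x3,x5},{x4,x5}} W5={{x1},{x5},{x6},{x3,x5},{x4,x5}}
  W13={{x3,x4}} W14={{x3,x5}} W15={{x3,x5}} W25={{x1}} W34={{x4,x5}} W35={{x4,x5}} W45={{x5},{x6},{x3,x5},{x4,x5}}
  W145={{x3,x5}} W345={{x4,x5}}
C dims 5,7,2; δ0: rk 4, SNF 1^4; δ1: rk 2, SNF 1^2
Ȟ^0: (5−4)−0=1 ⇒ Z
Ȟ^1: (7−2)−4=1 ⇒ Z
Ȟ^2: (2−0)−2=0 ⇒ 0


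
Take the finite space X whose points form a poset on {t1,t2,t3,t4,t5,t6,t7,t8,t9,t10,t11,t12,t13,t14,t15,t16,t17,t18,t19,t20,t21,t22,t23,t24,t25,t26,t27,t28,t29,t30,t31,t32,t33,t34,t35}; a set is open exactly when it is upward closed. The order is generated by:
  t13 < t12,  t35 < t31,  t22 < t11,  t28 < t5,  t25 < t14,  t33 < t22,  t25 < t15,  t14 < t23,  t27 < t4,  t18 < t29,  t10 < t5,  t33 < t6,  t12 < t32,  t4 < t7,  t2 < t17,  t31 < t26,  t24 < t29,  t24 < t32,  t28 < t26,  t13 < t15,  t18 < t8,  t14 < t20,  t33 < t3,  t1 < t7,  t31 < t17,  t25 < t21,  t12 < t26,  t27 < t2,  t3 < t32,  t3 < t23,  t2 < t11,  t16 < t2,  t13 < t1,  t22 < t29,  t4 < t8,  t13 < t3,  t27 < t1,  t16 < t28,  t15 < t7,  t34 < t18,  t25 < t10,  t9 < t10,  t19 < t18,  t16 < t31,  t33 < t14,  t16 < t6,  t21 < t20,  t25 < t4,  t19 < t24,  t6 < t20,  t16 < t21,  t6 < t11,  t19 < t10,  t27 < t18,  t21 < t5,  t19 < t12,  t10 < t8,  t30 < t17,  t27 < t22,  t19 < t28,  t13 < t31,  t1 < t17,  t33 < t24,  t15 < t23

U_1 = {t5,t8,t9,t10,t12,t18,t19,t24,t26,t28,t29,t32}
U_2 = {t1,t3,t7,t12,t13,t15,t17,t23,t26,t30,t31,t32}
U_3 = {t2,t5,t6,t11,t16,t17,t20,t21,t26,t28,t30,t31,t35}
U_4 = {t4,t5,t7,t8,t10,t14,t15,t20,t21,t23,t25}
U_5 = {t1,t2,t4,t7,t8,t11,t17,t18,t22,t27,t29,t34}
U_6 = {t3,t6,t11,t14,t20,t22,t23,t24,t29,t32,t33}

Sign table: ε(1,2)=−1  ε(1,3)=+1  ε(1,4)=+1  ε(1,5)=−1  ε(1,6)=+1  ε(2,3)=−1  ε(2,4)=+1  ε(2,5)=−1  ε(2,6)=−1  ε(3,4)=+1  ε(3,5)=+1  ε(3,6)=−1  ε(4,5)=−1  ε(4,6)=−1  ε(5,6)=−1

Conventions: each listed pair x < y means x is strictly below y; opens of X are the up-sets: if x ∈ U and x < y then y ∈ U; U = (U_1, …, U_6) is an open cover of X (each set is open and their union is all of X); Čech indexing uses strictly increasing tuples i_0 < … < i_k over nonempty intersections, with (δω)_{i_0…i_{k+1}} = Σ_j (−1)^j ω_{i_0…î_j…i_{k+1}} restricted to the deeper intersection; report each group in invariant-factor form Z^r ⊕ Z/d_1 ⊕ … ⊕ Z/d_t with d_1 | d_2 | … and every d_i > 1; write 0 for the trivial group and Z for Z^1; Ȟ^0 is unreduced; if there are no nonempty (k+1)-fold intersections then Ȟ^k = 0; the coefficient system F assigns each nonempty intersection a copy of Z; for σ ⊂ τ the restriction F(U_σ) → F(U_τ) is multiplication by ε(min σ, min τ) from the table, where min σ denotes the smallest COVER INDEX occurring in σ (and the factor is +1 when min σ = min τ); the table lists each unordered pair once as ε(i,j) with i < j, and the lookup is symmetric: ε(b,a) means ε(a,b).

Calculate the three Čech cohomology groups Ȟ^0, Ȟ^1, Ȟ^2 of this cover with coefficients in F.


intersection data:
  U12={t12,t26,t32} U13={t5,t26,t28} U14={t5,t8,t10} U15={t8,t18,t29} U16={t24,t29,t32} U23={t17,t26,t30,t31} U24={t7,t15,t23} U25={t1,t7,t17} U26={t3,t23,t32} U34={t5,t20,t21} U35={t2,t11,t17} U36={t6,t11,t20} U45={t4,t7,t8} U46={t14,t20,t23} U56={t11,t22,t29}
  U123={t26} U126={t32} U134={t5} U145={t8} U156={t29} U235={t17} U245={t7} U246={t23} U346={t20} U356={t11}
C dims 6,15,10; δ0: rk 6, SNF 1^5·2; δ1: rk 9, SNF 1^9
Ȟ^0 = (6 − 6) − 0 = 0, so Ȟ^0 ≅ 0
Ȟ^1 = (15 − 9) − 6 = 0 plus torsion [2], so Ȟ^1 ≅ Z/2
Ȟ^2 = (10 − 0) − 9 = 1, so Ȟ^2 ≅ Z

Ȟ^0(U;F) ≅ 0; Ȟ^1(U;F) ≅ Z/2; Ȟ^2(U;F) ≅ Z


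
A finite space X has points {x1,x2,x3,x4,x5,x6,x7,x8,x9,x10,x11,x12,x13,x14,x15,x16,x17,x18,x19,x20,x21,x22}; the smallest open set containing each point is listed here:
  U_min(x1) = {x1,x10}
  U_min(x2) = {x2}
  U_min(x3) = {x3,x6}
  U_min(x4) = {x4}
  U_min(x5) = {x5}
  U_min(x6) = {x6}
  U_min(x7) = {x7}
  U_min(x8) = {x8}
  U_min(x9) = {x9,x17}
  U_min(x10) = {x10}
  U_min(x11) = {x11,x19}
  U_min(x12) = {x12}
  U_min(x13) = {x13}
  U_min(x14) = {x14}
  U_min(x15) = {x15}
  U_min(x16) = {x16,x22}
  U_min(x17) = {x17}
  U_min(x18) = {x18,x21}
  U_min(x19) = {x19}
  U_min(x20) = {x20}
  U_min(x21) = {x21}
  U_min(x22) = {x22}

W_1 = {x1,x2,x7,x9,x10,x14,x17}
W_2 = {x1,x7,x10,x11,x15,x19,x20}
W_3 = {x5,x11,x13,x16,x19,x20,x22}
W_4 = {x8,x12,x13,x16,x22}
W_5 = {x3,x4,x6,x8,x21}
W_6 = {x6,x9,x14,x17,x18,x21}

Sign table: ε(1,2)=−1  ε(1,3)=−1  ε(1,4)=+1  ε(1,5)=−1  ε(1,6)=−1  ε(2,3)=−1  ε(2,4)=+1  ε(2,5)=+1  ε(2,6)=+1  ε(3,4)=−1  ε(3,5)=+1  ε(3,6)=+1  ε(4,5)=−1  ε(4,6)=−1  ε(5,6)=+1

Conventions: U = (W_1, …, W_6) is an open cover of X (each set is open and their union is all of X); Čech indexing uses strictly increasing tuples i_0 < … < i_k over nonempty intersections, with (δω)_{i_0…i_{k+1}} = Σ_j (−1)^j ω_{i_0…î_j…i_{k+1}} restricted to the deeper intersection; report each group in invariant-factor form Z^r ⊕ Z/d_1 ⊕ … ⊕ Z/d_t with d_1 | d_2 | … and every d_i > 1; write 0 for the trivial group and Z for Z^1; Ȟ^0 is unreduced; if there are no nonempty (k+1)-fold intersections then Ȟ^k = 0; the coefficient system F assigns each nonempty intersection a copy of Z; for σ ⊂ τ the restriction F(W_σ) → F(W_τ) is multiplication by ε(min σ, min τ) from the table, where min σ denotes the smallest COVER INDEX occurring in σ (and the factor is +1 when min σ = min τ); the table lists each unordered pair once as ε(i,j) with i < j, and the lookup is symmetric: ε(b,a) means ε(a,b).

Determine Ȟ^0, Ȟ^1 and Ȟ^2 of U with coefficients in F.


Ȟ^0 ≅ 0,  Ȟ^1 ≅ Z/2,  Ȟ^2 ≅ 0

cover nerve:
  W12={x1,x7,x10} W16={x9,x14,x17} W23={x11,x19,x20} W34={x13,x16,x22} W45={x8} W56={x6,x21}
C dims 6,6; δ0: rk 6, SNF 1^5·2
Ȟ^0: (6−6)−0=0 ⇒ 0
Ȟ^1: (6−0)−6=0 plus torsion [2] ⇒ Z/2
Ȟ^2: (0−0)−0=0 ⇒ 0


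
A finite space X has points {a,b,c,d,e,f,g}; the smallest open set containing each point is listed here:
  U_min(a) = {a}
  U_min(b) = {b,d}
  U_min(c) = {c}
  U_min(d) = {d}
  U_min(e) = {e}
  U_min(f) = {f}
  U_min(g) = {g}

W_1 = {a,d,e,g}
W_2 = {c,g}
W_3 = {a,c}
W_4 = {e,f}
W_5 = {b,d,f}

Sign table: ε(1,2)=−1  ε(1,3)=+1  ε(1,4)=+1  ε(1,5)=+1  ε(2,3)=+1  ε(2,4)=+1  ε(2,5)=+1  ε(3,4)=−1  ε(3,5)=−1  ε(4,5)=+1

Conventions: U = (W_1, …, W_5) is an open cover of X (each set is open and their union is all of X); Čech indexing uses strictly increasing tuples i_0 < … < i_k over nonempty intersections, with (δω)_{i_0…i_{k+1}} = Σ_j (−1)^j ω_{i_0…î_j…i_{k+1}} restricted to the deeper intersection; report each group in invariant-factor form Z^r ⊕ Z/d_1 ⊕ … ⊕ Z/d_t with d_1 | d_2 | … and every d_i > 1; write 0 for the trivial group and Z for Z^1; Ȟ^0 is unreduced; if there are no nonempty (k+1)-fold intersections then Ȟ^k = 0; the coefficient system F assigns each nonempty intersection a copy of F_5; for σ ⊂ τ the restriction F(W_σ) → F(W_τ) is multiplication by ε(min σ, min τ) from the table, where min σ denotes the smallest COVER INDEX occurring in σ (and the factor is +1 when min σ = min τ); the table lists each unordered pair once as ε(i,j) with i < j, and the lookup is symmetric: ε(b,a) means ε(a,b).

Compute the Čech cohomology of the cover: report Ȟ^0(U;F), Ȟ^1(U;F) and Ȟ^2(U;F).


nerve of the cover:
  W12={g} W13={a} W14={e} W15={d} W23={c} W45={f}
C dims 5,6; δ0: rk_F5 5
Ȟ^0 = (5 − 5) − 0 = 0, so Ȟ^0 ≅ 0
Ȟ^1 = (6 − 0) − 5 = 1, so Ȟ^1 ≅ Z/5
Ȟ^2 = (0 − 0) − 0 = 0, so Ȟ^2 ≅ 0

Ȟ^0 = 0, Ȟ^1 = Z/5 and Ȟ^2 = 0


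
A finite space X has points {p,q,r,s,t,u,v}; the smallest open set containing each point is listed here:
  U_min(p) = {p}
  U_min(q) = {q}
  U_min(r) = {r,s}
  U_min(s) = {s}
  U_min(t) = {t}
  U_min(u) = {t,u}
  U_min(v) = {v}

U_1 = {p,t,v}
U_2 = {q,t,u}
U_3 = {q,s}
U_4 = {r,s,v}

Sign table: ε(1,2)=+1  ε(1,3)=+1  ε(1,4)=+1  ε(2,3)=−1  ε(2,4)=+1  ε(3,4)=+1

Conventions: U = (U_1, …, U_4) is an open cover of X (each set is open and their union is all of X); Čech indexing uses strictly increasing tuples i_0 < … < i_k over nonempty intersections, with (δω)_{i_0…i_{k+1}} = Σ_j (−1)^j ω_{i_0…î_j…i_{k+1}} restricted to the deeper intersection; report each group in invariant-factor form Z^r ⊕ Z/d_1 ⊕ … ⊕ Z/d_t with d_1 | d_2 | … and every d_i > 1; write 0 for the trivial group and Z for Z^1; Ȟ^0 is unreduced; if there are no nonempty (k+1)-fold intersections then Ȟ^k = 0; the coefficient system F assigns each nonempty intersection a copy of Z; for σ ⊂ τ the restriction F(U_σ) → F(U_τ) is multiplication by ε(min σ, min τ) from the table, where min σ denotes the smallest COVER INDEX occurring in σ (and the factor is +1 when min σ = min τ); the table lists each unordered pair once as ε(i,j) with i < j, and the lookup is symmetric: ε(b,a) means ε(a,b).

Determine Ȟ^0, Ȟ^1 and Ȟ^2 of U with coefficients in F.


Ȟ^0 ≅ 0, Ȟ^1 ≅ Z/2, Ȟ^2 ≅ 0

nonempty overlaps:
  U12={t} U14={v} U23={q} U34={s}
C dims 4,4; δ0: rk 4, SNF 1^3·2
degree 0: 4−4−0 = 0 → Ȟ^0 ≅ 0
degree 1: 4−0−4 = 0 plus torsion [2] → Ȟ^1 ≅ Z/2
degree 2: 0−0−0 = 0 → Ȟ^2 ≅ 0


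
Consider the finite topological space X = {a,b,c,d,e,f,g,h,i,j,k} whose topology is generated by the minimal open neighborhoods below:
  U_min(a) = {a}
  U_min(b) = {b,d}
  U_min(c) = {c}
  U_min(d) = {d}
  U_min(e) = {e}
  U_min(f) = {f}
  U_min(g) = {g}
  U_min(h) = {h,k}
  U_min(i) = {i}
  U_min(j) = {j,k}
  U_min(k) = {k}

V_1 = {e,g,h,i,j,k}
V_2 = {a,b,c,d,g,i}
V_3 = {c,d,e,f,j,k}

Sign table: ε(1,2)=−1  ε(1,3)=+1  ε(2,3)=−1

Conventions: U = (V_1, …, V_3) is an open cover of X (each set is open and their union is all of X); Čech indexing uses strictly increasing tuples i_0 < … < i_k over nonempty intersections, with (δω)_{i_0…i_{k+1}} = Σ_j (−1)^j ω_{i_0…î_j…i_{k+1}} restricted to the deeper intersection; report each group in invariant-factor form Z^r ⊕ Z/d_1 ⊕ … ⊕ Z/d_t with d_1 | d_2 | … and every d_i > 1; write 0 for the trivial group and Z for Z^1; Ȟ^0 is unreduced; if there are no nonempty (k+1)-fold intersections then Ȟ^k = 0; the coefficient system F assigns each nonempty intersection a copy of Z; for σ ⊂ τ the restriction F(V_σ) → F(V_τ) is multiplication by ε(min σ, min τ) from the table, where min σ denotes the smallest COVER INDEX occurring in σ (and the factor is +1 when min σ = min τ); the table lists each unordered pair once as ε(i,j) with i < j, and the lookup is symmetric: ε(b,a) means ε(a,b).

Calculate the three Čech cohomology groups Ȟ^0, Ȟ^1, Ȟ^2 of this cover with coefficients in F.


Ȟ^0(U;F) ≅ Z; Ȟ^1(U;F) ≅ Z; Ȟ^2(U;F) ≅ 0

nerve simplices:
  V12={g,i} V13={e,j,k} V23={c,d}
C dims 3,3; δ0: rk 2, SNF 1^2
degree 0: 3−2−0 = 1 → Ȟ^0 ≅ Z
degree 1: 3−0−2 = 1 → Ȟ^1 ≅ Z
degree 2: 0−0−0 = 0 → Ȟ^2 ≅ 0


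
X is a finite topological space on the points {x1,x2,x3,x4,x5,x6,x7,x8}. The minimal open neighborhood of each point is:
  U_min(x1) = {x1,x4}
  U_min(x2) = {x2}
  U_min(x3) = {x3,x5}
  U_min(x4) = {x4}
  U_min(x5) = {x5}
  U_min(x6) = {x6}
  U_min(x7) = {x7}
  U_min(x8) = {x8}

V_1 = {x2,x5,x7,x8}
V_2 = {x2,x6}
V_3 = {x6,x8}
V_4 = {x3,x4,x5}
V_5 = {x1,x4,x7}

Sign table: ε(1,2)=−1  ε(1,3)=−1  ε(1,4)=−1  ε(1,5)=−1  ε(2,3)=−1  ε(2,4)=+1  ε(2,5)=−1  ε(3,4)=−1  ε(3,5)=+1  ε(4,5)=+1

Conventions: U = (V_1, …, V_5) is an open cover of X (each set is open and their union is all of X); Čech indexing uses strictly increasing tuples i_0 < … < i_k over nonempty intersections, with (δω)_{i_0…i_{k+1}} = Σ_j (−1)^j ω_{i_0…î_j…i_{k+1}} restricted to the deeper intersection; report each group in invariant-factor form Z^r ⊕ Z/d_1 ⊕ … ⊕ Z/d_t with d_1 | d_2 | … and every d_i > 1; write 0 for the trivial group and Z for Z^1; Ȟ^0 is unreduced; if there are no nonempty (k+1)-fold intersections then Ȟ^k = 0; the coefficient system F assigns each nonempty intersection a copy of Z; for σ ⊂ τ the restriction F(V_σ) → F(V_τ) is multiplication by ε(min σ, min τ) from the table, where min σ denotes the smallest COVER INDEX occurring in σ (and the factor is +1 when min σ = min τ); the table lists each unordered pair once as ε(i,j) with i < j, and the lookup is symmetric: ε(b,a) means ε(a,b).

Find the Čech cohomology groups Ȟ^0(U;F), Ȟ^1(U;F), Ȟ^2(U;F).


cover nerve:
  V12={x2} V13={x8} V14={x5} V15={x7} V23={x6} V45={x4}
C dims 5,6; δ0: rk 5, SNF 1^4·2
Ȟ^0: (5−5)−0=0 ⇒ 0
Ȟ^1: (6−0)−5=1 plus torsion [2] ⇒ Z ⊕ Z/2
Ȟ^2: (0−0)−0=0 ⇒ 0

Ȟ^0(U;F) ≅ 0, Ȟ^1(U;F) ≅ Z ⊕ Z/2 and Ȟ^2(U;F) ≅ 0


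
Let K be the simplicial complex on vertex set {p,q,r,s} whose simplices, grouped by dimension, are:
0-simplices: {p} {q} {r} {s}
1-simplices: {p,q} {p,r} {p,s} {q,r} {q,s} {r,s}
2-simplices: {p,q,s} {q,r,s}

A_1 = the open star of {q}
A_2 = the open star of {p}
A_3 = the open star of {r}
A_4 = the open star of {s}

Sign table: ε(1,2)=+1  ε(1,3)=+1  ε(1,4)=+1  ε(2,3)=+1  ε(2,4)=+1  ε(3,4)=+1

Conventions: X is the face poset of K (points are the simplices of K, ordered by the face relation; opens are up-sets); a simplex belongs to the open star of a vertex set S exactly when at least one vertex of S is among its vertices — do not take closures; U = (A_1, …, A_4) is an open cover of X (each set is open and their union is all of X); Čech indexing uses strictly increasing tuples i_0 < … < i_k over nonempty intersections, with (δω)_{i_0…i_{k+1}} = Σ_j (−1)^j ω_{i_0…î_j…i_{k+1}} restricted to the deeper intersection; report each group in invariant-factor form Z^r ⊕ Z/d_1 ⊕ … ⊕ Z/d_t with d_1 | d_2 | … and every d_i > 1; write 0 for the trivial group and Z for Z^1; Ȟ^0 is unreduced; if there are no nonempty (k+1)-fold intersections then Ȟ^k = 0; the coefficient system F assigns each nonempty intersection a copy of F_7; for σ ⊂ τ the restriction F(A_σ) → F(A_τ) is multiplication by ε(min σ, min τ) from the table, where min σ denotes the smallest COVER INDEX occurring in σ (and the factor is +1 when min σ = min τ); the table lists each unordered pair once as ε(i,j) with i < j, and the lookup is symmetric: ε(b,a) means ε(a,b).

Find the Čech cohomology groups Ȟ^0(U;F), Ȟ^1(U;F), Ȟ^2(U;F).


nonempty overlaps:
  A1={{q},{p,q},{q,r},{q,s},{p,q,s},{q,r,s}} A2={{p},{p,q},{p,r},{p,s},{p,q,s}} A3={{r},{p,r},{q,r},{r,s},{q,r,s}} A4={{s},{p,s},{q,s},{r,s},{p,q,s},{q,r,s}}
  A12={{p,q},{p,q,s}} A13={{q,r},{q,r,s}} A14={{q,s},{p,q,s},{q,r,s}} A23={{p,r}} A24={{p,s},{p,q,s}} A34={{r,s},{q,r,s}}
  A124={{p,q,s}} A134={{q,r,s}}
C dims 4,6,2; δ0: rk_F7 3; δ1: rk_F7 2
degree 0: 4−3−0 = 1 → Ȟ^0 ≅ Z/7
degree 1: 6−2−3 = 1 → Ȟ^1 ≅ Z/7
degree 2: 2−0−2 = 0 → Ȟ^2 ≅ 0

Ȟ^0 = Z/7,  Ȟ^1 = Z/7,  Ȟ^2 = 0


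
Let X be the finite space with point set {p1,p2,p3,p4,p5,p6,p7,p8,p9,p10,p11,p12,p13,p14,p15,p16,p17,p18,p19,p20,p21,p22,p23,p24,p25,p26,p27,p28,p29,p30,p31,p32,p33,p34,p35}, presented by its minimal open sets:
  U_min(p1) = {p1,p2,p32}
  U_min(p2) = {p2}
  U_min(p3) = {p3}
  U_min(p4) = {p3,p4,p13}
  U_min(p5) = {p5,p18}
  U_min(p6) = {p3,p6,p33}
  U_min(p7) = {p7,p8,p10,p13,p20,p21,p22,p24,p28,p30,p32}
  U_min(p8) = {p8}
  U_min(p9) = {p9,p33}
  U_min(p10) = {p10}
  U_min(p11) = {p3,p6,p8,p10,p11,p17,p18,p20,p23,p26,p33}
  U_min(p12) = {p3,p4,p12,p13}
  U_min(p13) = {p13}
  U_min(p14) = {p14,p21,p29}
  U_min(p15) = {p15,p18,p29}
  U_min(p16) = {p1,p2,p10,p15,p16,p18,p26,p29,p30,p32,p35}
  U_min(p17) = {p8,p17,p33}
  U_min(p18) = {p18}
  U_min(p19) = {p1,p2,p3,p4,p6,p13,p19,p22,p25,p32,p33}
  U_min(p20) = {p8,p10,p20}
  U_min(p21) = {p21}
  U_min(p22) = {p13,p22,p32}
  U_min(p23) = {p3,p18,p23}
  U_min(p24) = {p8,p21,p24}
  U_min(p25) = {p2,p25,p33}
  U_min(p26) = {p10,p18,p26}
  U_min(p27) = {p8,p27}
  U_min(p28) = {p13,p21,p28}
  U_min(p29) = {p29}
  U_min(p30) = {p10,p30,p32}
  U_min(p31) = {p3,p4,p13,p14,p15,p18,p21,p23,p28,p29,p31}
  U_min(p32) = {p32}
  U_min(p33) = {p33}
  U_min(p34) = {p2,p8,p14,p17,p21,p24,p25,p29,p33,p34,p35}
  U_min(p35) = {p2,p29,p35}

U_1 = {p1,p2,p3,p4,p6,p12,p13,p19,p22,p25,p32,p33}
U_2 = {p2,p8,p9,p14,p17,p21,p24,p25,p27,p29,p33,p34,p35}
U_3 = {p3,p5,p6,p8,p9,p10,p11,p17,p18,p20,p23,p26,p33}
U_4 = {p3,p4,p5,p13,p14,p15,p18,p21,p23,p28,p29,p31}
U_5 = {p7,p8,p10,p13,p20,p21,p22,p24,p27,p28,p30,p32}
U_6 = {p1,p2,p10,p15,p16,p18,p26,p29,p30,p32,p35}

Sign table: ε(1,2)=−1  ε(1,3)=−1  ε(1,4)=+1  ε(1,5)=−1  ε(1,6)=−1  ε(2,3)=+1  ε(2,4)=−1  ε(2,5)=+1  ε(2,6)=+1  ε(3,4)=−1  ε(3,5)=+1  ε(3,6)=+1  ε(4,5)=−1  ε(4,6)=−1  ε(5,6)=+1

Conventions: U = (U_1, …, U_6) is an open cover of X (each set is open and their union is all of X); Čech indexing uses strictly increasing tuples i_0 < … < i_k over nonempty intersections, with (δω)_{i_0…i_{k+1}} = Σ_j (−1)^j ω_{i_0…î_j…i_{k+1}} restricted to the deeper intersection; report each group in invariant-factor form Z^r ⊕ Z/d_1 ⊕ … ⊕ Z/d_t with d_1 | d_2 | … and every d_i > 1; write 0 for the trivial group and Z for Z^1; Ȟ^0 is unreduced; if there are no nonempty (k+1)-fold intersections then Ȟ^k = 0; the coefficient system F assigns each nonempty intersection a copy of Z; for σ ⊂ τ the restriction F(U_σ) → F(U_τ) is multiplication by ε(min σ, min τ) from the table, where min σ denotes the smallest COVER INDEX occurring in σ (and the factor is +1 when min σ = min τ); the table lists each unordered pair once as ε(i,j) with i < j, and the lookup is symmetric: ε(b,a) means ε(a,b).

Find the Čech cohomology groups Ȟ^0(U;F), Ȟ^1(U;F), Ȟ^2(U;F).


Ȟ^0(U;F) ≅ Z, Ȟ^1(U;F) ≅ 0 and Ȟ^2(U;F) ≅ Z/2

intersection data:
  U12={p2,p25,p33} U13={p3,p6,p33} U14={p3,p4,p13} U15={p13,p22,p32} U16={p1,p2,p32} U23={p8,p9,p17,p33} U24={p14,p21,p29} U25={p8,p21,p24,p27} U26={p2,p29,p35} U34={p3,p5,p18,p23} U35={p8,p10,p20} U36={p10,p18,p26} U45={p13,p21,p28} U46={p15,p18,p29} U56={p10,p30,p32}
  U123={p33} U126={p2} U134={p3} U145={p13} U156={p32} U235={p8} U245={p21} U246={p29} U346={p18} U356={p10}
C dims 6,15,10; δ0: rk 5, SNF 1^5; δ1: rk 10, SNF 1^9·2
Ȟ^0 = (6 − 5) − 0 = 1, so Ȟ^0 ≅ Z
Ȟ^1 = (15 − 10) − 5 = 0, so Ȟ^1 ≅ 0
Ȟ^2 = (10 − 0) − 10 = 0 plus torsion [2], so Ȟ^2 ≅ Z/2


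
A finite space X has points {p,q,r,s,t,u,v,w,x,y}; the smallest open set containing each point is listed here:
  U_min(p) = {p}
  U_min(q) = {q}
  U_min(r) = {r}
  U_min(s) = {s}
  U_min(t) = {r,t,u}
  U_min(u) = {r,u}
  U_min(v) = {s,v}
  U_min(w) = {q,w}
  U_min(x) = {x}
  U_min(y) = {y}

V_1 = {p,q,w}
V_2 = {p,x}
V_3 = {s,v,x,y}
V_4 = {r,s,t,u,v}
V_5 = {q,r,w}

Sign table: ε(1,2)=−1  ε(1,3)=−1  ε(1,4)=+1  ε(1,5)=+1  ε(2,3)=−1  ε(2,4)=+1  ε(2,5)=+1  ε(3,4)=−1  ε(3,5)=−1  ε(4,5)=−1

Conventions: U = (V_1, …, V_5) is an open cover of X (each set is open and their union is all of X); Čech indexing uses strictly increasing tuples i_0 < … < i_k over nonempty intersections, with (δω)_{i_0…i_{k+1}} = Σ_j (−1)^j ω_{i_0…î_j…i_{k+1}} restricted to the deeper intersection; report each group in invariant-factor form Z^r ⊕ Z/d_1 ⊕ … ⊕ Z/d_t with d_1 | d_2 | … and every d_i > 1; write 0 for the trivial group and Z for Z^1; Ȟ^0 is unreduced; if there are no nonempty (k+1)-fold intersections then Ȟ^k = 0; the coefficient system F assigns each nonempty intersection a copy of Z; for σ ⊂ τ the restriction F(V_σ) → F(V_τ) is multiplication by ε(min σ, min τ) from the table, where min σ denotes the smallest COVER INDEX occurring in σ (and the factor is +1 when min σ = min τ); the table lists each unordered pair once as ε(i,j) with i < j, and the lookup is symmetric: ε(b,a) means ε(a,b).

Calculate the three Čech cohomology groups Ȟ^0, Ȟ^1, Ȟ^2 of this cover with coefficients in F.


nonempty intersections:
  V12={p} V15={q,w} V23={x} V34={s,v} V45={r}
C dims 5,5; δ0: rk 4, SNF 1^4
Ȟ^0: (5−4)−0=1 ⇒ Z
Ȟ^1: (5−0)−4=1 ⇒ Z
Ȟ^2: (0−0)−0=0 ⇒ 0

Ȟ^0(U;F) ≅ Z, Ȟ^1(U;F) ≅ Z and Ȟ^2(U;F) ≅ 0
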